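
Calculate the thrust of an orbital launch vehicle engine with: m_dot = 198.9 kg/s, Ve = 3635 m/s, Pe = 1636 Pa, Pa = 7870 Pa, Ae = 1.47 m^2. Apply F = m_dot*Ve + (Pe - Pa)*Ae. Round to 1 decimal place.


Step 1: Momentum thrust = m_dot * Ve = 198.9 * 3635 = 723001.5 N
Step 2: Pressure thrust = (Pe - Pa) * Ae = (1636 - 7870) * 1.47 = -9163.98 N
Step 3: Total thrust F = 723001.5 + -9163.98 = 713837.5 N

713837.5


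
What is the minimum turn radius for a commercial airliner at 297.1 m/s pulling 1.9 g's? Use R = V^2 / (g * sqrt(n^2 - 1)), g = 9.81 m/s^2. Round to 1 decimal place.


Step 1: V^2 = 297.1^2 = 88268.41
Step 2: n^2 - 1 = 1.9^2 - 1 = 2.61
Step 3: sqrt(2.61) = 1.615549
Step 4: R = 88268.41 / (9.81 * 1.615549) = 5569.5 m

5569.5


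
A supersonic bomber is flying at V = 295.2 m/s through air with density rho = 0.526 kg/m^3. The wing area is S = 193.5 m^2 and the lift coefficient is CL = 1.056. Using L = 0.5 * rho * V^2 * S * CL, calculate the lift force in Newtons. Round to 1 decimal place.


Step 1: Calculate dynamic pressure q = 0.5 * 0.526 * 295.2^2 = 0.5 * 0.526 * 87143.04 = 22918.6195 Pa
Step 2: Multiply by wing area and lift coefficient: L = 22918.6195 * 193.5 * 1.056
Step 3: L = 4434752.8771 * 1.056 = 4683099.0 N

4683099.0


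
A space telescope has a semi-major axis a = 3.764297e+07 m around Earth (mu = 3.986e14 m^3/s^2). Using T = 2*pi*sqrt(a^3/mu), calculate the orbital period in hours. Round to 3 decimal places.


Step 1: a^3 / mu = 5.333983e+22 / 3.986e14 = 1.338179e+08
Step 2: sqrt(1.338179e+08) = 11567.9706 s
Step 3: T = 2*pi * 11567.9706 = 72683.7 s
Step 4: T in hours = 72683.7 / 3600 = 20.190 hours

20.190


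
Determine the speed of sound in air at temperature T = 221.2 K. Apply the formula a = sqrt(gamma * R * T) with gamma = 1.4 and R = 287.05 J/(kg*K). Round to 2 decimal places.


Step 1: gamma * R * T = 1.4 * 287.05 * 221.2 = 88893.644
Step 2: a = sqrt(88893.644) = 298.15 m/s

298.15


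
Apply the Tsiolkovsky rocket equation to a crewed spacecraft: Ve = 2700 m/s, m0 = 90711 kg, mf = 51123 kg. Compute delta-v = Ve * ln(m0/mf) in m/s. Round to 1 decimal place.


Step 1: Mass ratio m0/mf = 90711 / 51123 = 1.774368
Step 2: ln(1.774368) = 0.573444
Step 3: delta-v = 2700 * 0.573444 = 1548.3 m/s

1548.3


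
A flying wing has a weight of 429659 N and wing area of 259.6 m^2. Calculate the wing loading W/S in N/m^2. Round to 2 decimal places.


Step 1: Wing loading = W / S = 429659 / 259.6
Step 2: Wing loading = 1655.08 N/m^2

1655.08


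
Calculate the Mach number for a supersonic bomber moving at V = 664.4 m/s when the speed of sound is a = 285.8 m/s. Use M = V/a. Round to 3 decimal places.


Step 1: M = V / a = 664.4 / 285.8
Step 2: M = 2.325

2.325


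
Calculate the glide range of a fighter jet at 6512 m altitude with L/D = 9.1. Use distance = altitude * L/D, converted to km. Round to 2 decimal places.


Step 1: Glide distance = altitude * L/D = 6512 * 9.1 = 59259.2 m
Step 2: Convert to km: 59259.2 / 1000 = 59.26 km

59.26


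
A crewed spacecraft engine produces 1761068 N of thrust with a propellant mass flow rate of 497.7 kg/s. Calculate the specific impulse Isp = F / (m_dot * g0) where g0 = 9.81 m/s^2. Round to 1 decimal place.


Step 1: m_dot * g0 = 497.7 * 9.81 = 4882.44
Step 2: Isp = 1761068 / 4882.44 = 360.7 s

360.7


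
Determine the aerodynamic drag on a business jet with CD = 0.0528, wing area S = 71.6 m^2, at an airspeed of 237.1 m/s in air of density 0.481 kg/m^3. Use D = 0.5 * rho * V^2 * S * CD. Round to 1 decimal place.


Step 1: Dynamic pressure q = 0.5 * 0.481 * 237.1^2 = 13520.0466 Pa
Step 2: Drag D = q * S * CD = 13520.0466 * 71.6 * 0.0528
Step 3: D = 51112.3 N

51112.3


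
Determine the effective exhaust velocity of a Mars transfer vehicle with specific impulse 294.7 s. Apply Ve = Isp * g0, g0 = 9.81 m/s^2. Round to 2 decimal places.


Step 1: Ve = Isp * g0 = 294.7 * 9.81
Step 2: Ve = 2891.01 m/s

2891.01


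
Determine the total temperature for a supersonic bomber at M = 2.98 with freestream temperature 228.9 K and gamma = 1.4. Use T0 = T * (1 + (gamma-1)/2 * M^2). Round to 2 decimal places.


Step 1: (gamma-1)/2 = 0.2
Step 2: M^2 = 8.8804
Step 3: 1 + 0.2 * 8.8804 = 2.77608
Step 4: T0 = 228.9 * 2.77608 = 635.44 K

635.44


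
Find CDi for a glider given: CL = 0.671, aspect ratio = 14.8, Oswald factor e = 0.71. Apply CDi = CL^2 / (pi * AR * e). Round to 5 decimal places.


Step 1: CL^2 = 0.671^2 = 0.450241
Step 2: pi * AR * e = 3.14159 * 14.8 * 0.71 = 33.011856
Step 3: CDi = 0.450241 / 33.011856 = 0.01364

0.01364


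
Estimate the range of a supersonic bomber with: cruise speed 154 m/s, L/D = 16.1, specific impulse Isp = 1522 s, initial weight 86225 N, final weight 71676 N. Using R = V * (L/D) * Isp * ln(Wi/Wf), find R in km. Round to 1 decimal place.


Step 1: Coefficient = V * (L/D) * Isp = 154 * 16.1 * 1522 = 3773646.8 m
Step 2: Wi/Wf = 86225 / 71676 = 1.202983
Step 3: ln(1.202983) = 0.184804
Step 4: R = 3773646.8 * 0.184804 = 697385.8 m = 697.4 km

697.4


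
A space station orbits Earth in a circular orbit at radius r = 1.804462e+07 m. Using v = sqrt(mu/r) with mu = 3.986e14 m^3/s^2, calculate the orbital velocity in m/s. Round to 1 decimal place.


Step 1: mu / r = 3.986e14 / 1.804462e+07 = 22089686.5659
Step 2: v = sqrt(22089686.5659) = 4700.0 m/s

4700.0


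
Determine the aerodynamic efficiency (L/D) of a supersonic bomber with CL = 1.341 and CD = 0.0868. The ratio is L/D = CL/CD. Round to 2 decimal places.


Step 1: L/D = CL / CD = 1.341 / 0.0868
Step 2: L/D = 15.45

15.45


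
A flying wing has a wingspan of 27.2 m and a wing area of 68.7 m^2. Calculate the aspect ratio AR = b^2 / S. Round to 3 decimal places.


Step 1: b^2 = 27.2^2 = 739.84
Step 2: AR = 739.84 / 68.7 = 10.769

10.769


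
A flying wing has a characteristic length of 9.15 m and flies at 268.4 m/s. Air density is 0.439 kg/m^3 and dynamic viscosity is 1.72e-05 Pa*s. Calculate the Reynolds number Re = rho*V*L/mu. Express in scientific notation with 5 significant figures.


Step 1: Numerator = rho * V * L = 0.439 * 268.4 * 9.15 = 1078.12254
Step 2: Re = 1078.12254 / 1.72e-05
Step 3: Re = 6.2682e+07

6.2682e+07


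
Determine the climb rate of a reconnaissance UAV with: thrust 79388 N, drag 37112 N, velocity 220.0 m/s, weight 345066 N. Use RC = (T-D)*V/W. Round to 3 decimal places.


Step 1: Excess thrust = T - D = 79388 - 37112 = 42276 N
Step 2: Excess power = 42276 * 220.0 = 9300720.0 W
Step 3: RC = 9300720.0 / 345066 = 26.953 m/s

26.953


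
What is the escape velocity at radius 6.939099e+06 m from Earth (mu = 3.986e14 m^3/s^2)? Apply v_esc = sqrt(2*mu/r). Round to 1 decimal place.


Step 1: 2*mu/r = 2 * 3.986e14 / 6.939099e+06 = 114885232.2182
Step 2: v_esc = sqrt(114885232.2182) = 10718.5 m/s

10718.5


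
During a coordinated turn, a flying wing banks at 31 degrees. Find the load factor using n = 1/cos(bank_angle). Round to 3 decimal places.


Step 1: Convert 31 degrees to radians = 0.541052
Step 2: cos(31 deg) = 0.857167
Step 3: n = 1 / 0.857167 = 1.167

1.167


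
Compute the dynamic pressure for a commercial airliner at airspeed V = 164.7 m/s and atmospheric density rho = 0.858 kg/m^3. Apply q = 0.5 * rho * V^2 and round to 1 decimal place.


Step 1: V^2 = 164.7^2 = 27126.09
Step 2: q = 0.5 * 0.858 * 27126.09
Step 3: q = 11637.1 Pa

11637.1


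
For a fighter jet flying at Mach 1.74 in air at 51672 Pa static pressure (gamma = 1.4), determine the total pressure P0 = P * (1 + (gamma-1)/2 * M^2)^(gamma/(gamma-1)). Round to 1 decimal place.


Step 1: (gamma-1)/2 * M^2 = 0.2 * 3.0276 = 0.60552
Step 2: 1 + 0.60552 = 1.60552
Step 3: Exponent gamma/(gamma-1) = 3.5
Step 4: P0 = 51672 * 1.60552^3.5 = 270963.2 Pa

270963.2


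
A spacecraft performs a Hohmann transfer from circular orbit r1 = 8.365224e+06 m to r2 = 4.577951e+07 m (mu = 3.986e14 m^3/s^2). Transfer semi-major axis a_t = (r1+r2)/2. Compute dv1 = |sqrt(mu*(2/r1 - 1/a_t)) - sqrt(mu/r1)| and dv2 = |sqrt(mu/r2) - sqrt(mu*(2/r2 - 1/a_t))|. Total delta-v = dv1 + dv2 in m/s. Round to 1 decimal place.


Step 1: Transfer semi-major axis a_t = (8.365224e+06 + 4.577951e+07) / 2 = 2.707237e+07 m
Step 2: v1 (circular at r1) = sqrt(mu/r1) = 6902.87 m/s
Step 3: v_t1 = sqrt(mu*(2/r1 - 1/a_t)) = 8976.4 m/s
Step 4: dv1 = |8976.4 - 6902.87| = 2073.53 m/s
Step 5: v2 (circular at r2) = 2950.75 m/s, v_t2 = 1640.25 m/s
Step 6: dv2 = |2950.75 - 1640.25| = 1310.51 m/s
Step 7: Total delta-v = 2073.53 + 1310.51 = 3384.0 m/s

3384.0


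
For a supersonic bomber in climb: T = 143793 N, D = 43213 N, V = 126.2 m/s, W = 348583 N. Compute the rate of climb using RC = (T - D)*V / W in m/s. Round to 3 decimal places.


Step 1: Excess thrust = T - D = 143793 - 43213 = 100580 N
Step 2: Excess power = 100580 * 126.2 = 12693196.0 W
Step 3: RC = 12693196.0 / 348583 = 36.414 m/s

36.414


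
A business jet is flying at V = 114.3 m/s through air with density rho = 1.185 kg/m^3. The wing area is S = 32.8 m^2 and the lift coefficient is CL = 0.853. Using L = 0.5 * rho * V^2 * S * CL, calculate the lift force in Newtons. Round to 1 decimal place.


Step 1: Calculate dynamic pressure q = 0.5 * 1.185 * 114.3^2 = 0.5 * 1.185 * 13064.49 = 7740.7103 Pa
Step 2: Multiply by wing area and lift coefficient: L = 7740.7103 * 32.8 * 0.853
Step 3: L = 253895.2987 * 0.853 = 216572.7 N

216572.7


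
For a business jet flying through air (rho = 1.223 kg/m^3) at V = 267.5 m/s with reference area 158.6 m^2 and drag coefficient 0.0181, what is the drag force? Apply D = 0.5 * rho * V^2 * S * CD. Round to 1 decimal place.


Step 1: Dynamic pressure q = 0.5 * 1.223 * 267.5^2 = 43756.6469 Pa
Step 2: Drag D = q * S * CD = 43756.6469 * 158.6 * 0.0181
Step 3: D = 125610.5 N

125610.5


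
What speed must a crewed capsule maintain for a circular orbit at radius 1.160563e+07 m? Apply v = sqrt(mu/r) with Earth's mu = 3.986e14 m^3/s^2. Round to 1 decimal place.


Step 1: mu / r = 3.986e14 / 1.160563e+07 = 34345399.6035
Step 2: v = sqrt(34345399.6035) = 5860.5 m/s

5860.5


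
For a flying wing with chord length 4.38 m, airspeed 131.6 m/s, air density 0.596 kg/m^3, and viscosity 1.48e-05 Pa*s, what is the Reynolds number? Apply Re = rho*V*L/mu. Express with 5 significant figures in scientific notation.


Step 1: Numerator = rho * V * L = 0.596 * 131.6 * 4.38 = 343.539168
Step 2: Re = 343.539168 / 1.48e-05
Step 3: Re = 2.3212e+07

2.3212e+07


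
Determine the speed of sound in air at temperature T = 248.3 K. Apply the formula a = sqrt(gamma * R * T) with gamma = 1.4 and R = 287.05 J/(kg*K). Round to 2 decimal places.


Step 1: gamma * R * T = 1.4 * 287.05 * 248.3 = 99784.321
Step 2: a = sqrt(99784.321) = 315.89 m/s

315.89


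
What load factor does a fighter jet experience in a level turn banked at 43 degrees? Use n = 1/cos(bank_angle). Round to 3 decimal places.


Step 1: Convert 43 degrees to radians = 0.750492
Step 2: cos(43 deg) = 0.731354
Step 3: n = 1 / 0.731354 = 1.367

1.367


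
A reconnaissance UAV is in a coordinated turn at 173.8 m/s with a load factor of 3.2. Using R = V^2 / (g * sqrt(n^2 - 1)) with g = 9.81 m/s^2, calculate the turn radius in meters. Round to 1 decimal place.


Step 1: V^2 = 173.8^2 = 30206.44
Step 2: n^2 - 1 = 3.2^2 - 1 = 9.24
Step 3: sqrt(9.24) = 3.039737
Step 4: R = 30206.44 / (9.81 * 3.039737) = 1013.0 m

1013.0


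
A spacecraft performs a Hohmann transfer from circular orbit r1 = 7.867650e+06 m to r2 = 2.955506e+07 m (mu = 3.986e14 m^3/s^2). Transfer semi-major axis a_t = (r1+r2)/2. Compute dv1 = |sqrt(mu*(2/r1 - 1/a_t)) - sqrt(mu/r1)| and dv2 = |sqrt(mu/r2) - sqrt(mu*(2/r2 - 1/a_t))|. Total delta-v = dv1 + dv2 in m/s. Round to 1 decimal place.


Step 1: Transfer semi-major axis a_t = (7.867650e+06 + 2.955506e+07) / 2 = 1.871136e+07 m
Step 2: v1 (circular at r1) = sqrt(mu/r1) = 7117.81 m/s
Step 3: v_t1 = sqrt(mu*(2/r1 - 1/a_t)) = 8945.6 m/s
Step 4: dv1 = |8945.6 - 7117.81| = 1827.79 m/s
Step 5: v2 (circular at r2) = 3672.42 m/s, v_t2 = 2381.35 m/s
Step 6: dv2 = |3672.42 - 2381.35| = 1291.08 m/s
Step 7: Total delta-v = 1827.79 + 1291.08 = 3118.9 m/s

3118.9


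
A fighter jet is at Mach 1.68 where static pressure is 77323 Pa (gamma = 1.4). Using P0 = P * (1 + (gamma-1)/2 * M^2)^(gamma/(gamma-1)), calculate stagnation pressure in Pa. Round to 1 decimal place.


Step 1: (gamma-1)/2 * M^2 = 0.2 * 2.8224 = 0.56448
Step 2: 1 + 0.56448 = 1.56448
Step 3: Exponent gamma/(gamma-1) = 3.5
Step 4: P0 = 77323 * 1.56448^3.5 = 370342.7 Pa

370342.7


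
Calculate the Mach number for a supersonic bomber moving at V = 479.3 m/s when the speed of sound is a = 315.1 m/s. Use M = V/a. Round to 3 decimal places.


Step 1: M = V / a = 479.3 / 315.1
Step 2: M = 1.521

1.521


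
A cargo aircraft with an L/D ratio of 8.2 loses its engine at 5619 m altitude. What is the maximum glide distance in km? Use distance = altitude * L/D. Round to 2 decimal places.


Step 1: Glide distance = altitude * L/D = 5619 * 8.2 = 46075.8 m
Step 2: Convert to km: 46075.8 / 1000 = 46.08 km

46.08


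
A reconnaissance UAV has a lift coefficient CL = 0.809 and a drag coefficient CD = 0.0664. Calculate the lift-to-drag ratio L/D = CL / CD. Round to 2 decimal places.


Step 1: L/D = CL / CD = 0.809 / 0.0664
Step 2: L/D = 12.18

12.18


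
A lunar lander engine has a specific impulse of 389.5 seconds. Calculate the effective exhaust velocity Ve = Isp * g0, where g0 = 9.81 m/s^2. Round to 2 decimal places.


Step 1: Ve = Isp * g0 = 389.5 * 9.81
Step 2: Ve = 3821.00 m/s

3821.00


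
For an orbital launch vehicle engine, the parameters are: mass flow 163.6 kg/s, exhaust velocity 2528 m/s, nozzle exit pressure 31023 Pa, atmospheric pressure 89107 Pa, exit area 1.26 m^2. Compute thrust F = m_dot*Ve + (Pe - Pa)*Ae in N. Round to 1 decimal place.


Step 1: Momentum thrust = m_dot * Ve = 163.6 * 2528 = 413580.8 N
Step 2: Pressure thrust = (Pe - Pa) * Ae = (31023 - 89107) * 1.26 = -73185.84 N
Step 3: Total thrust F = 413580.8 + -73185.84 = 340395.0 N

340395.0


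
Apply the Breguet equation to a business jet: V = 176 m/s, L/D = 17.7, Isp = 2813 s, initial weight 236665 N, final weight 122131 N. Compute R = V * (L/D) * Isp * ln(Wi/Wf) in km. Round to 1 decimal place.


Step 1: Coefficient = V * (L/D) * Isp = 176 * 17.7 * 2813 = 8763057.6 m
Step 2: Wi/Wf = 236665 / 122131 = 1.937796
Step 3: ln(1.937796) = 0.661551
Step 4: R = 8763057.6 * 0.661551 = 5797213.0 m = 5797.2 km

5797.2


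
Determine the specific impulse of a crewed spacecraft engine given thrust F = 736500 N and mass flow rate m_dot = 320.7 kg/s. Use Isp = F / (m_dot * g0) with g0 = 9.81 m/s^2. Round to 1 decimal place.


Step 1: m_dot * g0 = 320.7 * 9.81 = 3146.07
Step 2: Isp = 736500 / 3146.07 = 234.1 s

234.1


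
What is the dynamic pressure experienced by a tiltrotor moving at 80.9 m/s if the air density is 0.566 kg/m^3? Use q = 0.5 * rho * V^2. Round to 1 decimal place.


Step 1: V^2 = 80.9^2 = 6544.81
Step 2: q = 0.5 * 0.566 * 6544.81
Step 3: q = 1852.2 Pa

1852.2


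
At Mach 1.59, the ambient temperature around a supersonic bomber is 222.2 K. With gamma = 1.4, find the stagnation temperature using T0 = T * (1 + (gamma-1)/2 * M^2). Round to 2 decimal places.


Step 1: (gamma-1)/2 = 0.2
Step 2: M^2 = 2.5281
Step 3: 1 + 0.2 * 2.5281 = 1.50562
Step 4: T0 = 222.2 * 1.50562 = 334.55 K

334.55


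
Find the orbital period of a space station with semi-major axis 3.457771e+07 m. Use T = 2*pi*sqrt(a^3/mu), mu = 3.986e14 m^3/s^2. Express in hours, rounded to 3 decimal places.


Step 1: a^3 / mu = 4.134173e+22 / 3.986e14 = 1.037173e+08
Step 2: sqrt(1.037173e+08) = 10184.1713 s
Step 3: T = 2*pi * 10184.1713 = 63989.04 s
Step 4: T in hours = 63989.04 / 3600 = 17.775 hours

17.775


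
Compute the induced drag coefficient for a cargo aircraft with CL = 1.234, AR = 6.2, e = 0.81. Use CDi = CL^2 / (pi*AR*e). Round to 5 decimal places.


Step 1: CL^2 = 1.234^2 = 1.522756
Step 2: pi * AR * e = 3.14159 * 6.2 * 0.81 = 15.777078
Step 3: CDi = 1.522756 / 15.777078 = 0.09652

0.09652


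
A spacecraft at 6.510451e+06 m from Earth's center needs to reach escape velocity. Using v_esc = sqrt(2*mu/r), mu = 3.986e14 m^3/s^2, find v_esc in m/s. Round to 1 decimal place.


Step 1: 2*mu/r = 2 * 3.986e14 / 6.510451e+06 = 122449274.2515
Step 2: v_esc = sqrt(122449274.2515) = 11065.7 m/s

11065.7


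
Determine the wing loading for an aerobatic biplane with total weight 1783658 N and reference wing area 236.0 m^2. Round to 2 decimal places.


Step 1: Wing loading = W / S = 1783658 / 236.0
Step 2: Wing loading = 7557.87 N/m^2

7557.87


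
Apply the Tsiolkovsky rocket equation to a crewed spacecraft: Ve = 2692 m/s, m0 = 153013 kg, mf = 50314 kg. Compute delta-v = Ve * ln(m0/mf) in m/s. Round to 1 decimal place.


Step 1: Mass ratio m0/mf = 153013 / 50314 = 3.041162
Step 2: ln(3.041162) = 1.11224
Step 3: delta-v = 2692 * 1.11224 = 2994.1 m/s

2994.1


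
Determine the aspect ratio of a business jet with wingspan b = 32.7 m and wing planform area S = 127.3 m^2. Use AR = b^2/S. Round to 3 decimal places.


Step 1: b^2 = 32.7^2 = 1069.29
Step 2: AR = 1069.29 / 127.3 = 8.400

8.400


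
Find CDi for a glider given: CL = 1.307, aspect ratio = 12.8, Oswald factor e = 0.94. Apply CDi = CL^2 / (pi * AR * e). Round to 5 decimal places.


Step 1: CL^2 = 1.307^2 = 1.708249
Step 2: pi * AR * e = 3.14159 * 12.8 * 0.94 = 37.799643
Step 3: CDi = 1.708249 / 37.799643 = 0.04519

0.04519


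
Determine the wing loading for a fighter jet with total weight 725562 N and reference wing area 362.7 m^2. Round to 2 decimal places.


Step 1: Wing loading = W / S = 725562 / 362.7
Step 2: Wing loading = 2000.45 N/m^2

2000.45


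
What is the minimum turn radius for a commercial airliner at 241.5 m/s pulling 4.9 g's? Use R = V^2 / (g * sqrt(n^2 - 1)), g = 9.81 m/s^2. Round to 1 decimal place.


Step 1: V^2 = 241.5^2 = 58322.25
Step 2: n^2 - 1 = 4.9^2 - 1 = 23.01
Step 3: sqrt(23.01) = 4.796874
Step 4: R = 58322.25 / (9.81 * 4.796874) = 1239.4 m

1239.4


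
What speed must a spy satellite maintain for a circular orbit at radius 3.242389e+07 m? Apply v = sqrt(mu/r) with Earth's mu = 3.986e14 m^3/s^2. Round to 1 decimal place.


Step 1: mu / r = 3.986e14 / 3.242389e+07 = 12293404.647
Step 2: v = sqrt(12293404.647) = 3506.2 m/s

3506.2


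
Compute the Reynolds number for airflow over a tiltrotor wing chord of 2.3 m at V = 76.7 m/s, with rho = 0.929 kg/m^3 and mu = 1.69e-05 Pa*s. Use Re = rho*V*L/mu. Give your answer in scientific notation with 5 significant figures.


Step 1: Numerator = rho * V * L = 0.929 * 76.7 * 2.3 = 163.88489
Step 2: Re = 163.88489 / 1.69e-05
Step 3: Re = 9.6973e+06

9.6973e+06


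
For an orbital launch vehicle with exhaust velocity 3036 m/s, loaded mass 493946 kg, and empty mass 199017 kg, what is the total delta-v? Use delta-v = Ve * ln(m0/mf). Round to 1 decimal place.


Step 1: Mass ratio m0/mf = 493946 / 199017 = 2.481929
Step 2: ln(2.481929) = 0.909036
Step 3: delta-v = 3036 * 0.909036 = 2759.8 m/s

2759.8


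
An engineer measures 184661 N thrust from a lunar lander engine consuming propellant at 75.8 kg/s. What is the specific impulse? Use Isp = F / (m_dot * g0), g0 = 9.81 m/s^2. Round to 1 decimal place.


Step 1: m_dot * g0 = 75.8 * 9.81 = 743.6
Step 2: Isp = 184661 / 743.6 = 248.3 s

248.3


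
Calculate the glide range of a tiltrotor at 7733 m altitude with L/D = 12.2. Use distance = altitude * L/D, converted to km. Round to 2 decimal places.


Step 1: Glide distance = altitude * L/D = 7733 * 12.2 = 94342.6 m
Step 2: Convert to km: 94342.6 / 1000 = 94.34 km

94.34


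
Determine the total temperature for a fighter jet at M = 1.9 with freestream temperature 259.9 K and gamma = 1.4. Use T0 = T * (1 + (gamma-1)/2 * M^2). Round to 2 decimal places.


Step 1: (gamma-1)/2 = 0.2
Step 2: M^2 = 3.61
Step 3: 1 + 0.2 * 3.61 = 1.722
Step 4: T0 = 259.9 * 1.722 = 447.55 K

447.55


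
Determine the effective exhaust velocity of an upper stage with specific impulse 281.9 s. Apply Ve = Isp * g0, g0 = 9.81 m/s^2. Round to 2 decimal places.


Step 1: Ve = Isp * g0 = 281.9 * 9.81
Step 2: Ve = 2765.44 m/s

2765.44


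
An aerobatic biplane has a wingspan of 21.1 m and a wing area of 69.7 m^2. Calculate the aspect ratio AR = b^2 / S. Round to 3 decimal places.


Step 1: b^2 = 21.1^2 = 445.21
Step 2: AR = 445.21 / 69.7 = 6.388

6.388


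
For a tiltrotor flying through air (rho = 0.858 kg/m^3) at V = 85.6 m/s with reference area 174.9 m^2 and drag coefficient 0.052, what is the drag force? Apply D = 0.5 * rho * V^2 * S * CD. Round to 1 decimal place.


Step 1: Dynamic pressure q = 0.5 * 0.858 * 85.6^2 = 3143.4374 Pa
Step 2: Drag D = q * S * CD = 3143.4374 * 174.9 * 0.052
Step 3: D = 28588.9 N

28588.9


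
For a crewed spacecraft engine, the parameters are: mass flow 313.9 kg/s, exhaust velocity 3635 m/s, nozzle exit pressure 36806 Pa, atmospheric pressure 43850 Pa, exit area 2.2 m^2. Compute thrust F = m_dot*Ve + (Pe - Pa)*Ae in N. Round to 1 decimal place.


Step 1: Momentum thrust = m_dot * Ve = 313.9 * 3635 = 1141026.5 N
Step 2: Pressure thrust = (Pe - Pa) * Ae = (36806 - 43850) * 2.2 = -15496.8 N
Step 3: Total thrust F = 1141026.5 + -15496.8 = 1125529.7 N

1125529.7


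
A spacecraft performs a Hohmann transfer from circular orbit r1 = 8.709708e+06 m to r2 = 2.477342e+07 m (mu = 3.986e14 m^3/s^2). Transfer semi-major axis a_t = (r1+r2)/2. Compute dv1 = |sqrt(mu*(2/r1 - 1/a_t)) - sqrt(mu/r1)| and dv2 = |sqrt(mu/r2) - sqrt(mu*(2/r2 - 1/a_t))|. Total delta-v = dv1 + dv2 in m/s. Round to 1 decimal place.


Step 1: Transfer semi-major axis a_t = (8.709708e+06 + 2.477342e+07) / 2 = 1.674156e+07 m
Step 2: v1 (circular at r1) = sqrt(mu/r1) = 6764.99 m/s
Step 3: v_t1 = sqrt(mu*(2/r1 - 1/a_t)) = 8229.28 m/s
Step 4: dv1 = |8229.28 - 6764.99| = 1464.29 m/s
Step 5: v2 (circular at r2) = 4011.21 m/s, v_t2 = 2893.21 m/s
Step 6: dv2 = |4011.21 - 2893.21| = 1118.01 m/s
Step 7: Total delta-v = 1464.29 + 1118.01 = 2582.3 m/s

2582.3


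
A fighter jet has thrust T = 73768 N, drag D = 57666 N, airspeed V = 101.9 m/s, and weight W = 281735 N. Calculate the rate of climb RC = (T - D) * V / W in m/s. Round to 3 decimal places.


Step 1: Excess thrust = T - D = 73768 - 57666 = 16102 N
Step 2: Excess power = 16102 * 101.9 = 1640793.8 W
Step 3: RC = 1640793.8 / 281735 = 5.824 m/s

5.824


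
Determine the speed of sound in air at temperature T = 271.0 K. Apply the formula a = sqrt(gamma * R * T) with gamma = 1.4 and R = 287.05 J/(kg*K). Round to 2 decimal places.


Step 1: gamma * R * T = 1.4 * 287.05 * 271.0 = 108906.77
Step 2: a = sqrt(108906.77) = 330.01 m/s

330.01


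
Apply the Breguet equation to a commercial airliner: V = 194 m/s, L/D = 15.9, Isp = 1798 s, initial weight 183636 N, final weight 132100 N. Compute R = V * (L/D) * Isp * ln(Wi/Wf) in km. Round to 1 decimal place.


Step 1: Coefficient = V * (L/D) * Isp = 194 * 15.9 * 1798 = 5546110.8 m
Step 2: Wi/Wf = 183636 / 132100 = 1.390129
Step 3: ln(1.390129) = 0.329396
Step 4: R = 5546110.8 * 0.329396 = 1826868.5 m = 1826.9 km

1826.9


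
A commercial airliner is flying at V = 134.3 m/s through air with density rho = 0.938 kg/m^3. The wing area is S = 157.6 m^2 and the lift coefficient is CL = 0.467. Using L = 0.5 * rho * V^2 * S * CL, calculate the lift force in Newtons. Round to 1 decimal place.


Step 1: Calculate dynamic pressure q = 0.5 * 0.938 * 134.3^2 = 0.5 * 0.938 * 18036.49 = 8459.1138 Pa
Step 2: Multiply by wing area and lift coefficient: L = 8459.1138 * 157.6 * 0.467
Step 3: L = 1333156.3365 * 0.467 = 622584.0 N

622584.0


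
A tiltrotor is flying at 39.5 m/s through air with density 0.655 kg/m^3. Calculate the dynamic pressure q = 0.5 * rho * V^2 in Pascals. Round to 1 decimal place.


Step 1: V^2 = 39.5^2 = 1560.25
Step 2: q = 0.5 * 0.655 * 1560.25
Step 3: q = 511.0 Pa

511.0


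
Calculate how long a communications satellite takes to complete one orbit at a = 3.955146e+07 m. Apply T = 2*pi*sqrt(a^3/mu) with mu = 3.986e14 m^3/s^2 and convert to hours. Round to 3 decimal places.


Step 1: a^3 / mu = 6.187106e+22 / 3.986e14 = 1.552209e+08
Step 2: sqrt(1.552209e+08) = 12458.769 s
Step 3: T = 2*pi * 12458.769 = 78280.75 s
Step 4: T in hours = 78280.75 / 3600 = 21.745 hours

21.745


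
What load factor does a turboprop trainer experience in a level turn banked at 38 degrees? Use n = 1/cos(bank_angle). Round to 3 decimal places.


Step 1: Convert 38 degrees to radians = 0.663225
Step 2: cos(38 deg) = 0.788011
Step 3: n = 1 / 0.788011 = 1.269

1.269


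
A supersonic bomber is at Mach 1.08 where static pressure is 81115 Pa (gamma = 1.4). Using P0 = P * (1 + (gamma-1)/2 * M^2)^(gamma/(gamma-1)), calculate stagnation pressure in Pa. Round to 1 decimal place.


Step 1: (gamma-1)/2 * M^2 = 0.2 * 1.1664 = 0.23328
Step 2: 1 + 0.23328 = 1.23328
Step 3: Exponent gamma/(gamma-1) = 3.5
Step 4: P0 = 81115 * 1.23328^3.5 = 168972.9 Pa

168972.9


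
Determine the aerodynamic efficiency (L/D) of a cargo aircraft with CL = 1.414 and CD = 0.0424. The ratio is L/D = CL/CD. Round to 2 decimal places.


Step 1: L/D = CL / CD = 1.414 / 0.0424
Step 2: L/D = 33.35

33.35


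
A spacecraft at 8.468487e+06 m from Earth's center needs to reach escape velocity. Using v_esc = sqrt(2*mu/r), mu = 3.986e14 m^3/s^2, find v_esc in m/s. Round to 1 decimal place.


Step 1: 2*mu/r = 2 * 3.986e14 / 8.468487e+06 = 94137240.8082
Step 2: v_esc = sqrt(94137240.8082) = 9702.4 m/s

9702.4


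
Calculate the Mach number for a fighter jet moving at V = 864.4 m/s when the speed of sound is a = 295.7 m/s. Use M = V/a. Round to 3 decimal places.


Step 1: M = V / a = 864.4 / 295.7
Step 2: M = 2.923

2.923


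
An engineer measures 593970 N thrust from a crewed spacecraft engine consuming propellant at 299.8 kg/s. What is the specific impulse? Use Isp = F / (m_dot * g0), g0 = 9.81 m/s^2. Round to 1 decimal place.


Step 1: m_dot * g0 = 299.8 * 9.81 = 2941.04
Step 2: Isp = 593970 / 2941.04 = 202.0 s

202.0


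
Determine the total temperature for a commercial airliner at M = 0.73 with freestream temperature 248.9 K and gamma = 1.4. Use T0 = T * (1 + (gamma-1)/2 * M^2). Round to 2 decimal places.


Step 1: (gamma-1)/2 = 0.2
Step 2: M^2 = 0.5329
Step 3: 1 + 0.2 * 0.5329 = 1.10658
Step 4: T0 = 248.9 * 1.10658 = 275.43 K

275.43


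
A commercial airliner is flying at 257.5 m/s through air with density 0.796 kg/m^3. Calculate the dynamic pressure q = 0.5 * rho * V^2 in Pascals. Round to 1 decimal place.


Step 1: V^2 = 257.5^2 = 66306.25
Step 2: q = 0.5 * 0.796 * 66306.25
Step 3: q = 26389.9 Pa

26389.9


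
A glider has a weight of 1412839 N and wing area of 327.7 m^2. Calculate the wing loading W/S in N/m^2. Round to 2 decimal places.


Step 1: Wing loading = W / S = 1412839 / 327.7
Step 2: Wing loading = 4311.38 N/m^2

4311.38


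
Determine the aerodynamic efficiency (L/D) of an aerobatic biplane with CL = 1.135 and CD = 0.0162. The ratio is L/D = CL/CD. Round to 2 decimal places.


Step 1: L/D = CL / CD = 1.135 / 0.0162
Step 2: L/D = 70.06

70.06


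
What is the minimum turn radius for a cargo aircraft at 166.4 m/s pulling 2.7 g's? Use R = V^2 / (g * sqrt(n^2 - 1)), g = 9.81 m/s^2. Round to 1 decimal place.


Step 1: V^2 = 166.4^2 = 27688.96
Step 2: n^2 - 1 = 2.7^2 - 1 = 6.29
Step 3: sqrt(6.29) = 2.507987
Step 4: R = 27688.96 / (9.81 * 2.507987) = 1125.4 m

1125.4


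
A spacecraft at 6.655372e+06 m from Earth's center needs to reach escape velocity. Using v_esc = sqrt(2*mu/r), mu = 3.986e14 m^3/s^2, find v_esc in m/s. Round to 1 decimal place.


Step 1: 2*mu/r = 2 * 3.986e14 / 6.655372e+06 = 119782936.2506
Step 2: v_esc = sqrt(119782936.2506) = 10944.5 m/s

10944.5


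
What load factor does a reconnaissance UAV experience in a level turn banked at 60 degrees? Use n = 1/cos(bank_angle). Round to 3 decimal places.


Step 1: Convert 60 degrees to radians = 1.047198
Step 2: cos(60 deg) = 0.5
Step 3: n = 1 / 0.5 = 2.000

2.000


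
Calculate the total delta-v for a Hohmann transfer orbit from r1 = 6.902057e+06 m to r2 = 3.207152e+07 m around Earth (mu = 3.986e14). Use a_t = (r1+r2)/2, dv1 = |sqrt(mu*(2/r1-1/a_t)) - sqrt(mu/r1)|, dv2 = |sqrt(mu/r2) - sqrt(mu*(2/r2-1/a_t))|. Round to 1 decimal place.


Step 1: Transfer semi-major axis a_t = (6.902057e+06 + 3.207152e+07) / 2 = 1.948679e+07 m
Step 2: v1 (circular at r1) = sqrt(mu/r1) = 7599.4 m/s
Step 3: v_t1 = sqrt(mu*(2/r1 - 1/a_t)) = 9749.2 m/s
Step 4: dv1 = |9749.2 - 7599.4| = 2149.8 m/s
Step 5: v2 (circular at r2) = 3525.4 m/s, v_t2 = 2098.11 m/s
Step 6: dv2 = |3525.4 - 2098.11| = 1427.3 m/s
Step 7: Total delta-v = 2149.8 + 1427.3 = 3577.1 m/s

3577.1


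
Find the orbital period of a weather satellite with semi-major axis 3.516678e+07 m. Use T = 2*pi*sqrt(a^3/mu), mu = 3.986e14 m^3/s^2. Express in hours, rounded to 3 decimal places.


Step 1: a^3 / mu = 4.349084e+22 / 3.986e14 = 1.091090e+08
Step 2: sqrt(1.091090e+08) = 10445.5247 s
Step 3: T = 2*pi * 10445.5247 = 65631.17 s
Step 4: T in hours = 65631.17 / 3600 = 18.231 hours

18.231


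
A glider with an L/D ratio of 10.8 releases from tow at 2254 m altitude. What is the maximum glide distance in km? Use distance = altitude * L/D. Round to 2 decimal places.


Step 1: Glide distance = altitude * L/D = 2254 * 10.8 = 24343.2 m
Step 2: Convert to km: 24343.2 / 1000 = 24.34 km

24.34


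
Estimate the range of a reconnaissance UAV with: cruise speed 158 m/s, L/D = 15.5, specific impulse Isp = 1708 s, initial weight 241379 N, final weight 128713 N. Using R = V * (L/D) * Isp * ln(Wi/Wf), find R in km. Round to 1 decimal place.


Step 1: Coefficient = V * (L/D) * Isp = 158 * 15.5 * 1708 = 4182892.0 m
Step 2: Wi/Wf = 241379 / 128713 = 1.875327
Step 3: ln(1.875327) = 0.628783
Step 4: R = 4182892.0 * 0.628783 = 2630132.2 m = 2630.1 km

2630.1


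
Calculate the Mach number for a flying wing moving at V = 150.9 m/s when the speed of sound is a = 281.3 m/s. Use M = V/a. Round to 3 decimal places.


Step 1: M = V / a = 150.9 / 281.3
Step 2: M = 0.536

0.536


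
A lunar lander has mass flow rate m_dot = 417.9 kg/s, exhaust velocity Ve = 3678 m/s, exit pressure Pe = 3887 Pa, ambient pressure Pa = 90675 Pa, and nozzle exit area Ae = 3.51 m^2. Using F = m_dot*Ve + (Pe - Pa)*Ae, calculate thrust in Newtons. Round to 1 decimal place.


Step 1: Momentum thrust = m_dot * Ve = 417.9 * 3678 = 1537036.2 N
Step 2: Pressure thrust = (Pe - Pa) * Ae = (3887 - 90675) * 3.51 = -304625.88 N
Step 3: Total thrust F = 1537036.2 + -304625.88 = 1232410.3 N

1232410.3


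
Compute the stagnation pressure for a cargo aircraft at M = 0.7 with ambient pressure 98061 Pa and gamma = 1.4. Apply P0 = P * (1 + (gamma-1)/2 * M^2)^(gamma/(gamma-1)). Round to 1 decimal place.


Step 1: (gamma-1)/2 * M^2 = 0.2 * 0.49 = 0.098
Step 2: 1 + 0.098 = 1.098
Step 3: Exponent gamma/(gamma-1) = 3.5
Step 4: P0 = 98061 * 1.098^3.5 = 136020.5 Pa

136020.5


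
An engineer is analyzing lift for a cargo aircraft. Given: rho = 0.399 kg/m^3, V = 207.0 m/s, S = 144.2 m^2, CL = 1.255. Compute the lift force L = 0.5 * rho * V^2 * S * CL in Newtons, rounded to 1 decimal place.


Step 1: Calculate dynamic pressure q = 0.5 * 0.399 * 207.0^2 = 0.5 * 0.399 * 42849.0 = 8548.3755 Pa
Step 2: Multiply by wing area and lift coefficient: L = 8548.3755 * 144.2 * 1.255
Step 3: L = 1232675.7471 * 1.255 = 1547008.1 N

1547008.1


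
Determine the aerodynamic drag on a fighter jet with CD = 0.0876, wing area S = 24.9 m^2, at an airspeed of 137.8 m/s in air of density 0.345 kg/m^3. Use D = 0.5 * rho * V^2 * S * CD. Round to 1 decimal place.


Step 1: Dynamic pressure q = 0.5 * 0.345 * 137.8^2 = 3275.5749 Pa
Step 2: Drag D = q * S * CD = 3275.5749 * 24.9 * 0.0876
Step 3: D = 7144.8 N

7144.8


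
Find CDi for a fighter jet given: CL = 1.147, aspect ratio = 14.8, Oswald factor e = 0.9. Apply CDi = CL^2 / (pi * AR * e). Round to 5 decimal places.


Step 1: CL^2 = 1.147^2 = 1.315609
Step 2: pi * AR * e = 3.14159 * 14.8 * 0.9 = 41.846014
Step 3: CDi = 1.315609 / 41.846014 = 0.03144

0.03144


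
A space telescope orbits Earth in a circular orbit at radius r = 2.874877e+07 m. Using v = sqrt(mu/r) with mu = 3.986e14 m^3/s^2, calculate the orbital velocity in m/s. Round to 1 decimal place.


Step 1: mu / r = 3.986e14 / 2.874877e+07 = 13864941.0044
Step 2: v = sqrt(13864941.0044) = 3723.6 m/s

3723.6


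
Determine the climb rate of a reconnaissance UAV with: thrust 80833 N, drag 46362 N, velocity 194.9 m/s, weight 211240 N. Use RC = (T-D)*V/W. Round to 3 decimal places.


Step 1: Excess thrust = T - D = 80833 - 46362 = 34471 N
Step 2: Excess power = 34471 * 194.9 = 6718397.9 W
Step 3: RC = 6718397.9 / 211240 = 31.805 m/s

31.805


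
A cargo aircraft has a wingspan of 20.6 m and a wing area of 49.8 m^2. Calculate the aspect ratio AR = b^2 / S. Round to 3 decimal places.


Step 1: b^2 = 20.6^2 = 424.36
Step 2: AR = 424.36 / 49.8 = 8.521

8.521


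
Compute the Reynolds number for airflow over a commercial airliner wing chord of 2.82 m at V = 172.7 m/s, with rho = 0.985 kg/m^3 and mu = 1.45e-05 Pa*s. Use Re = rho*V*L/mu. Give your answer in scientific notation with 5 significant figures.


Step 1: Numerator = rho * V * L = 0.985 * 172.7 * 2.82 = 479.70879
Step 2: Re = 479.70879 / 1.45e-05
Step 3: Re = 3.3083e+07

3.3083e+07


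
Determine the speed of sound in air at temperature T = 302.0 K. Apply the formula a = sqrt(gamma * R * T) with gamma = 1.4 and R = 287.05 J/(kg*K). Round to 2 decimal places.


Step 1: gamma * R * T = 1.4 * 287.05 * 302.0 = 121364.74
Step 2: a = sqrt(121364.74) = 348.37 m/s

348.37


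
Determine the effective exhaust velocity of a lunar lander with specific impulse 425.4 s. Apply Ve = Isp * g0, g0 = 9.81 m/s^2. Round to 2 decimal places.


Step 1: Ve = Isp * g0 = 425.4 * 9.81
Step 2: Ve = 4173.17 m/s

4173.17


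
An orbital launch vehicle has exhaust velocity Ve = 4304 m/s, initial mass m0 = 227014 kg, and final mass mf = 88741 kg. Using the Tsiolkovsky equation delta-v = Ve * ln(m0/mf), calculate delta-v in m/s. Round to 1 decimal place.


Step 1: Mass ratio m0/mf = 227014 / 88741 = 2.558164
Step 2: ln(2.558164) = 0.93929
Step 3: delta-v = 4304 * 0.93929 = 4042.7 m/s

4042.7


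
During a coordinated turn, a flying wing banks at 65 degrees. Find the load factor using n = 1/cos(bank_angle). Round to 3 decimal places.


Step 1: Convert 65 degrees to radians = 1.134464
Step 2: cos(65 deg) = 0.422618
Step 3: n = 1 / 0.422618 = 2.366

2.366


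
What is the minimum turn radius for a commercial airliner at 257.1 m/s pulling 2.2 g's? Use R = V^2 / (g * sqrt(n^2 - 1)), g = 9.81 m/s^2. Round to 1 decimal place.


Step 1: V^2 = 257.1^2 = 66100.41
Step 2: n^2 - 1 = 2.2^2 - 1 = 3.84
Step 3: sqrt(3.84) = 1.959592
Step 4: R = 66100.41 / (9.81 * 1.959592) = 3438.5 m

3438.5


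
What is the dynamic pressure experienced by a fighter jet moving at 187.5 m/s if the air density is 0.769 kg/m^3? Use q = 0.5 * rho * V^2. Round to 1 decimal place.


Step 1: V^2 = 187.5^2 = 35156.25
Step 2: q = 0.5 * 0.769 * 35156.25
Step 3: q = 13517.6 Pa

13517.6


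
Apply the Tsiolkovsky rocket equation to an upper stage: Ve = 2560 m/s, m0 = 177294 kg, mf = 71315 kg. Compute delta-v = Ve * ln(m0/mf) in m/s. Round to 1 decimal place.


Step 1: Mass ratio m0/mf = 177294 / 71315 = 2.486069
Step 2: ln(2.486069) = 0.910703
Step 3: delta-v = 2560 * 0.910703 = 2331.4 m/s

2331.4


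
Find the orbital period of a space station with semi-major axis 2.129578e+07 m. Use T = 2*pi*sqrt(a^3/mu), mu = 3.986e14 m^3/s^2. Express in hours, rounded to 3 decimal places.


Step 1: a^3 / mu = 9.657854e+21 / 3.986e14 = 2.422944e+07
Step 2: sqrt(2.422944e+07) = 4922.3408 s
Step 3: T = 2*pi * 4922.3408 = 30927.98 s
Step 4: T in hours = 30927.98 / 3600 = 8.591 hours

8.591


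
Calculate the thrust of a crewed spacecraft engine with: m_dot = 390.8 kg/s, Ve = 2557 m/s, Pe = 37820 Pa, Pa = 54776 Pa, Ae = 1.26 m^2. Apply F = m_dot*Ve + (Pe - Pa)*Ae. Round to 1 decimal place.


Step 1: Momentum thrust = m_dot * Ve = 390.8 * 2557 = 999275.6 N
Step 2: Pressure thrust = (Pe - Pa) * Ae = (37820 - 54776) * 1.26 = -21364.56 N
Step 3: Total thrust F = 999275.6 + -21364.56 = 977911.0 N

977911.0


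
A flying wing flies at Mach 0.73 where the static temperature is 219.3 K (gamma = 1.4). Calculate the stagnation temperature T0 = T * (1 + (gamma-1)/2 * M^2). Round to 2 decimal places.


Step 1: (gamma-1)/2 = 0.2
Step 2: M^2 = 0.5329
Step 3: 1 + 0.2 * 0.5329 = 1.10658
Step 4: T0 = 219.3 * 1.10658 = 242.67 K

242.67


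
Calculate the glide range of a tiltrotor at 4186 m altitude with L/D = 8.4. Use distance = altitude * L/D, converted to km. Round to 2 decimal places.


Step 1: Glide distance = altitude * L/D = 4186 * 8.4 = 35162.4 m
Step 2: Convert to km: 35162.4 / 1000 = 35.16 km

35.16


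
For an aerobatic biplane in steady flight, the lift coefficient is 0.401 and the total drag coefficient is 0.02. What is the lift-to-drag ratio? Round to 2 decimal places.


Step 1: L/D = CL / CD = 0.401 / 0.02
Step 2: L/D = 20.05

20.05


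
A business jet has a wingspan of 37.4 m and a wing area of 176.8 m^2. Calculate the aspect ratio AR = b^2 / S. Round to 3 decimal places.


Step 1: b^2 = 37.4^2 = 1398.76
Step 2: AR = 1398.76 / 176.8 = 7.912

7.912


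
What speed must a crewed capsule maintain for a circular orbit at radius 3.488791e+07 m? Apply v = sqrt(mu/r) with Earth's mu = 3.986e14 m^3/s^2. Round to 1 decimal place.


Step 1: mu / r = 3.986e14 / 3.488791e+07 = 11425161.3238
Step 2: v = sqrt(11425161.3238) = 3380.1 m/s

3380.1


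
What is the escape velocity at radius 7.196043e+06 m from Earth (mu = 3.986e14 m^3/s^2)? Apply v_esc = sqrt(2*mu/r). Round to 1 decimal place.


Step 1: 2*mu/r = 2 * 3.986e14 / 7.196043e+06 = 110783106.7713
Step 2: v_esc = sqrt(110783106.7713) = 10525.4 m/s

10525.4


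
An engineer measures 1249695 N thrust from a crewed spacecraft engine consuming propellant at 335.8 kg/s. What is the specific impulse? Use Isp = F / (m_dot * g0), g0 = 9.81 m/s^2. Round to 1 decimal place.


Step 1: m_dot * g0 = 335.8 * 9.81 = 3294.2
Step 2: Isp = 1249695 / 3294.2 = 379.4 s

379.4


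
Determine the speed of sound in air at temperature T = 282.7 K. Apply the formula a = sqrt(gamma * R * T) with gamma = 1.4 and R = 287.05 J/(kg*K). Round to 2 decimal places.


Step 1: gamma * R * T = 1.4 * 287.05 * 282.7 = 113608.649
Step 2: a = sqrt(113608.649) = 337.06 m/s

337.06


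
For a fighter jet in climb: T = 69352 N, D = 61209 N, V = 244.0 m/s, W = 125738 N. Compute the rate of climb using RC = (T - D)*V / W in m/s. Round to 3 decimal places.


Step 1: Excess thrust = T - D = 69352 - 61209 = 8143 N
Step 2: Excess power = 8143 * 244.0 = 1986892.0 W
Step 3: RC = 1986892.0 / 125738 = 15.802 m/s

15.802


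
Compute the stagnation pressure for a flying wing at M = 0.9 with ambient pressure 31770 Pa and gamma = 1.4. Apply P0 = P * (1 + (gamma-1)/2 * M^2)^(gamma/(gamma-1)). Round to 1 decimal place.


Step 1: (gamma-1)/2 * M^2 = 0.2 * 0.81 = 0.162
Step 2: 1 + 0.162 = 1.162
Step 3: Exponent gamma/(gamma-1) = 3.5
Step 4: P0 = 31770 * 1.162^3.5 = 53732.7 Pa

53732.7


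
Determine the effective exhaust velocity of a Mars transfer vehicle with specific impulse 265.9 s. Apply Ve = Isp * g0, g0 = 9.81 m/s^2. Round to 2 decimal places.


Step 1: Ve = Isp * g0 = 265.9 * 9.81
Step 2: Ve = 2608.48 m/s

2608.48


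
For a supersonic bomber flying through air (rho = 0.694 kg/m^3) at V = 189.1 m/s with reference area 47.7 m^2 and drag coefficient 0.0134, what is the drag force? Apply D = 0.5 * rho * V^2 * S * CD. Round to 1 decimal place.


Step 1: Dynamic pressure q = 0.5 * 0.694 * 189.1^2 = 12408.3071 Pa
Step 2: Drag D = q * S * CD = 12408.3071 * 47.7 * 0.0134
Step 3: D = 7931.1 N

7931.1
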